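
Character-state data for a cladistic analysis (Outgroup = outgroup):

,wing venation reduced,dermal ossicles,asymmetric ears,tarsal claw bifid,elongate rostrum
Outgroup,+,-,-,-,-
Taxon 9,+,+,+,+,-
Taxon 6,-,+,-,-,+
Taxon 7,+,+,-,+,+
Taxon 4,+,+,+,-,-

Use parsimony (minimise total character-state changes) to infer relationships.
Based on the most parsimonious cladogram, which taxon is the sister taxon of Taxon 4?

Character polarity is set by the outgroup: the derived state is whichever differs from the outgroup's state, so for wing venation reduced the derived state is '-', and for the remaining characters it is '+'.
wing venation reduced (derived state '-') is unique to Taxon 6 (autapomorphy; uninformative for grouping).
dermal ossicles (derived state '+') is shared by all ingroup taxa — unites the whole ingroup.
asymmetric ears (derived state '+') is shared by Taxon 4 and Taxon 9 — a synapomorphy uniting that clade.
tarsal claw bifid groups Taxon 7 and Taxon 9, which is incompatible with the clades supported by the remaining characters; treating it as convergent (homoplasy) costs fewer steps than any alternative tree.
Only Taxon 6 and Taxon 7 show the derived state '+' for elongate rostrum, supporting them as a clade.
Most parsimonious ingroup topology: ((Taxon 9,Taxon 4),(Taxon 6,Taxon 7)).
Taxon 4 and Taxon 9 form a cherry on this tree, so they are sister taxa.

Taxon 9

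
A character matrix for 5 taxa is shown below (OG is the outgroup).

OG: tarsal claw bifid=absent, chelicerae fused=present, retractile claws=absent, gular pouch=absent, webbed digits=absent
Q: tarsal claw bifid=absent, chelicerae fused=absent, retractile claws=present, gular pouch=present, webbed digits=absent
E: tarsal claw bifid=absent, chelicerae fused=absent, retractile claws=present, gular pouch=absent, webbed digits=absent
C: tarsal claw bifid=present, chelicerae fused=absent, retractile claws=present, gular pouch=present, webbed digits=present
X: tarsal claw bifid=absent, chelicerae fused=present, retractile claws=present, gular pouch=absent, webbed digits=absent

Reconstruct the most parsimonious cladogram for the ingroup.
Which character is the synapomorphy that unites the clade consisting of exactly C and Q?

gular pouch

Character polarity is set by the outgroup: the derived state is whichever differs from the outgroup's state, so for chelicerae fused the derived state is 'absent', and for the remaining characters it is 'present'.
tarsal claw bifid: derived state 'present' in C only — an autapomorphy, so it tells us nothing about relationships among taxa.
chelicerae fused (derived state 'absent') is shared by C, E, and Q — a synapomorphy uniting that clade.
All ingroup taxa share the derived state 'present' for retractile claws; it defines the ingroup but does not resolve relationships within it.
gular pouch: derived state 'present' in C and Q only — synapomorphy for {C, Q}.
webbed digits (derived state 'present') is unique to C (autapomorphy; uninformative for grouping).
Most parsimonious ingroup topology: (((Q,C),E),X).
The clade {C, Q} is supported by gular pouch: its derived state 'present' occurs in exactly those taxa and in no other taxon (including the outgroup).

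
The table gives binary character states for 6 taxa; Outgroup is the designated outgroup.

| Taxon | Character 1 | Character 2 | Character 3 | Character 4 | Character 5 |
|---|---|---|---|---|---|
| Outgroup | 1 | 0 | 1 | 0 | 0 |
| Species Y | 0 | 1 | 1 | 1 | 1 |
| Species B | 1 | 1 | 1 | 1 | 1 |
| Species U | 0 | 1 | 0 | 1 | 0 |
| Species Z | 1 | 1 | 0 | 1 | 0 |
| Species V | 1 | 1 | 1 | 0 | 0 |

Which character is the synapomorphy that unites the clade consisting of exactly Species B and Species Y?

Character polarity is set by the outgroup: the derived state is whichever differs from the outgroup's state, so for Character 1, Character 3 the derived state is '0', and for the remaining characters it is '1'.
Character 1 (state '0') occurs in Species U and Species Y but conflicts with the nesting implied by the other characters — most parsimoniously interpreted as homoplasy.
Character 2 (derived state '1') is shared by all ingroup taxa — unites the whole ingroup.
Character 3: derived state '0' in Species U and Species Z only — synapomorphy for {Species U, Species Z}.
Character 4 (derived state '1') is shared by Species B, Species U, Species Y, and Species Z — a synapomorphy uniting that clade.
Character 5 (derived state '1') is shared by Species B and Species Y — a synapomorphy uniting that clade.
Most parsimonious ingroup topology: (((Species Y,Species B),(Species U,Species Z)),Species V).
The clade {Species B, Species Y} is supported by Character 5: its derived state '1' occurs in exactly those taxa and in no other taxon (including the outgroup).

Character 5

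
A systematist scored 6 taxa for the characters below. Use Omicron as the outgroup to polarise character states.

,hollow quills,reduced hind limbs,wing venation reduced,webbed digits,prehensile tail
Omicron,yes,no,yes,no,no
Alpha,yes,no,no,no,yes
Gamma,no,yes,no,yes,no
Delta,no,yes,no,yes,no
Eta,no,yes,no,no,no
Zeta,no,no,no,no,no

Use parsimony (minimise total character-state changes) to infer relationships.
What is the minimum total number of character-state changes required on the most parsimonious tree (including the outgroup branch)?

Character polarity is set by the outgroup: the derived state is whichever differs from the outgroup's state, so for hollow quills, wing venation reduced the derived state is 'no', and for the remaining characters it is 'yes'.
hollow quills: derived state 'no' in Delta, Eta, Gamma, and Zeta only — synapomorphy for {Delta, Eta, Gamma, Zeta}.
Only Delta, Eta, and Gamma show the derived state 'yes' for reduced hind limbs, supporting them as a clade.
wing venation reduced (derived state 'no') is shared by all ingroup taxa — unites the whole ingroup.
webbed digits: derived state 'yes' in Delta and Gamma only — synapomorphy for {Delta, Gamma}.
prehensile tail: derived state 'yes' in Alpha only — an autapomorphy, so it tells us nothing about relationships among taxa.
Most parsimonious ingroup topology: (Alpha,(((Gamma,Delta),Eta),Zeta)).
Changes per character on this tree: hollow quills: 1; reduced hind limbs: 1; wing venation reduced: 1; webbed digits: 1; prehensile tail: 1.
Total = 5.

5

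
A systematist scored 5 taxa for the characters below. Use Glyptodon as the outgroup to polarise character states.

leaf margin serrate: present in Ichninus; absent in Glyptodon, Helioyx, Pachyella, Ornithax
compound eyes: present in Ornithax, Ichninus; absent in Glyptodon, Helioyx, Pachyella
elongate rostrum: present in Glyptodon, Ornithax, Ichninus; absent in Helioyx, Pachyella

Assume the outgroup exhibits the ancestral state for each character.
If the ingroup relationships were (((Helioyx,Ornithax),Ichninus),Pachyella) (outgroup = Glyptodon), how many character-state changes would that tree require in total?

5

Map each character onto (((Helioyx,Ornithax),Ichninus),Pachyella) (rooted by Glyptodon) and count the minimum state changes it requires (Fitch parsimony):
leaf margin serrate: 1; compound eyes: 2; elongate rostrum: 2.
Total tree length = 5.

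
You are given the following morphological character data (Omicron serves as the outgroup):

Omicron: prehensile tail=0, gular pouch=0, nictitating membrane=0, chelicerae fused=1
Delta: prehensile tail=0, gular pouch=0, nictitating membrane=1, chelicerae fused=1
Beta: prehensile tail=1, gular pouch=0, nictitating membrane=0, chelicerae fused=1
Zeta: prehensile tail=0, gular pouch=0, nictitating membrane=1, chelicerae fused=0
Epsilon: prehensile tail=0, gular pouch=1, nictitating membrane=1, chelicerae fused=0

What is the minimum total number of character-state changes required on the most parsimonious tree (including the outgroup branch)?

4

Character polarity is set by the outgroup: the derived state is whichever differs from the outgroup's state, so for chelicerae fused the derived state is '0', and for the remaining characters it is '1'.
prehensile tail: derived state '1' in Beta only — an autapomorphy, so it tells us nothing about relationships among taxa.
gular pouch: derived state '1' in Epsilon only — an autapomorphy, so it tells us nothing about relationships among taxa.
nictitating membrane: derived state '1' in Delta, Epsilon, and Zeta only — synapomorphy for {Delta, Epsilon, Zeta}.
Only Epsilon and Zeta show the derived state '0' for chelicerae fused, supporting them as a clade.
Most parsimonious ingroup topology: (Beta,((Zeta,Epsilon),Delta)).
Changes per character on this tree: prehensile tail: 1; gular pouch: 1; nictitating membrane: 1; chelicerae fused: 1.
Total = 4.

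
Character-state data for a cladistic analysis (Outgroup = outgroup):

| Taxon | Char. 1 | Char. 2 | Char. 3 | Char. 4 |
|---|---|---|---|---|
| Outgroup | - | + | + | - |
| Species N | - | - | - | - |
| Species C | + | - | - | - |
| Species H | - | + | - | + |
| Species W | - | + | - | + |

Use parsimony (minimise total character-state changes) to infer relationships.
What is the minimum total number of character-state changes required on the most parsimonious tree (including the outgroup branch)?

Character polarity is set by the outgroup: the derived state is whichever differs from the outgroup's state, so for Char. 2, Char. 3 the derived state is '-', and for the remaining characters it is '+'.
Char. 1 (derived state '+') is unique to Species C (autapomorphy; uninformative for grouping).
Char. 2 (derived state '-') is shared by Species C and Species N — a synapomorphy uniting that clade.
All ingroup taxa share the derived state '-' for Char. 3; it defines the ingroup but does not resolve relationships within it.
Only Species H and Species W show the derived state '+' for Char. 4, supporting them as a clade.
Most parsimonious ingroup topology: ((Species N,Species C),(Species H,Species W)).
Changes per character on this tree: Char. 1: 1; Char. 2: 1; Char. 3: 1; Char. 4: 1.
Total = 4.

4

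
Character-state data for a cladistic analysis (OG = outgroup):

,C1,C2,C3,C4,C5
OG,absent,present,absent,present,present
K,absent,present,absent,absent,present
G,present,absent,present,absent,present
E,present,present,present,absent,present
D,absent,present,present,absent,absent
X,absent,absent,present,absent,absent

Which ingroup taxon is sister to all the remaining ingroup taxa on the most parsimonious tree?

K

Character polarity is set by the outgroup: the derived state is whichever differs from the outgroup's state, so for C2, C4, C5 the derived state is 'absent', and for the remaining characters it is 'present'.
Only E and G show the derived state 'present' for C1, supporting them as a clade.
C2 groups G and X, which is incompatible with the clades supported by the remaining characters; treating it as convergent (homoplasy) costs fewer steps than any alternative tree.
Only D, E, G, and X show the derived state 'present' for C3, supporting them as a clade.
All ingroup taxa share the derived state 'absent' for C4; it defines the ingroup but does not resolve relationships within it.
Only D and X show the derived state 'absent' for C5, supporting them as a clade.
Most parsimonious ingroup topology: (K,((G,E),(D,X))).
K is sister to the clade containing all other ingroup taxa, so it is the earliest-diverging (most basal) ingroup lineage.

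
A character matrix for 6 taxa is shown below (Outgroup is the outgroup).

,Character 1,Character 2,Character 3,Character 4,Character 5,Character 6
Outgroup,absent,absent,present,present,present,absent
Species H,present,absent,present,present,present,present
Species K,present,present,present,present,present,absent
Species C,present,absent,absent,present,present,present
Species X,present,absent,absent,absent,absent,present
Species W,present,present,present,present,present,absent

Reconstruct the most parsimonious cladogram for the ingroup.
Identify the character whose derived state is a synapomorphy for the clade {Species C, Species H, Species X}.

Character 6

Character polarity is set by the outgroup: the derived state is whichever differs from the outgroup's state, so for Character 3, Character 4, Character 5 the derived state is 'absent', and for the remaining characters it is 'present'.
All ingroup taxa share the derived state 'present' for Character 1; it defines the ingroup but does not resolve relationships within it.
Character 2 (derived state 'present') is shared by Species K and Species W — a synapomorphy uniting that clade.
Character 3: derived state 'absent' in Species C and Species X only — synapomorphy for {Species C, Species X}.
Character 4: derived state 'absent' in Species X only — an autapomorphy, so it tells us nothing about relationships among taxa.
Character 5: derived state 'absent' in Species X only — an autapomorphy, so it tells us nothing about relationships among taxa.
Only Species C, Species H, and Species X show the derived state 'present' for Character 6, supporting them as a clade.
Most parsimonious ingroup topology: ((Species H,(Species C,Species X)),(Species K,Species W)).
The clade {Species C, Species H, Species X} is supported by Character 6: its derived state 'present' occurs in exactly those taxa and in no other taxon (including the outgroup).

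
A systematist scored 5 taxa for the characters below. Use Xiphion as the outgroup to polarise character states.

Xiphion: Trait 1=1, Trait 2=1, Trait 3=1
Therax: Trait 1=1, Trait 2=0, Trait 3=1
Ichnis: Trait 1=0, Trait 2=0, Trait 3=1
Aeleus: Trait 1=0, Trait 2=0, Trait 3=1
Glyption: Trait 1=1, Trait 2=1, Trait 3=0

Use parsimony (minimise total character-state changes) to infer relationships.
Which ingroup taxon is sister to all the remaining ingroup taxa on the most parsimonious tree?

Glyption

The outgroup has state '1' for every character, so '0' is the derived state throughout.
Trait 1 (derived state '0') is shared by Aeleus and Ichnis — a synapomorphy uniting that clade.
Only Aeleus, Ichnis, and Therax show the derived state '0' for Trait 2, supporting them as a clade.
Trait 3: derived state '0' in Glyption only — an autapomorphy, so it tells us nothing about relationships among taxa.
Most parsimonious ingroup topology: ((Therax,(Ichnis,Aeleus)),Glyption).
Glyption is sister to the clade containing all other ingroup taxa, so it is the earliest-diverging (most basal) ingroup lineage.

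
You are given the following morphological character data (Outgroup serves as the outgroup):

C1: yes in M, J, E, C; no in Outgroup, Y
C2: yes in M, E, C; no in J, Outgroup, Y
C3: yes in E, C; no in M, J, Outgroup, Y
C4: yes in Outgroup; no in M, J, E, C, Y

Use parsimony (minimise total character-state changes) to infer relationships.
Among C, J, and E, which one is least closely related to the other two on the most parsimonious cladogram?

J

Character polarity is set by the outgroup: the derived state is whichever differs from the outgroup's state, so for C4 the derived state is 'no', and for the remaining characters it is 'yes'.
Only C, E, J, and M show the derived state 'yes' for C1, supporting them as a clade.
C2: derived state 'yes' in C, E, and M only — synapomorphy for {C, E, M}.
Only C and E show the derived state 'yes' for C3, supporting them as a clade.
C4 (derived state 'no') is shared by all ingroup taxa — unites the whole ingroup.
Most parsimonious ingroup topology: ((((C,E),M),J),Y).
E and C share a more recent common ancestor with each other than either does with J, so J is the least closely related of the three.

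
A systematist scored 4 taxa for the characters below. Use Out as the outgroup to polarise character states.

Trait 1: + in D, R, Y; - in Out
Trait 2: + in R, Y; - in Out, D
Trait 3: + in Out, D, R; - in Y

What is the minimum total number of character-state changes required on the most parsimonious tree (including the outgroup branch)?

Character polarity is set by the outgroup: the derived state is whichever differs from the outgroup's state, so for Trait 3 the derived state is '-', and for the remaining characters it is '+'.
All ingroup taxa share the derived state '+' for Trait 1; it defines the ingroup but does not resolve relationships within it.
Trait 2: derived state '+' in R and Y only — synapomorphy for {R, Y}.
Trait 3 (derived state '-') is unique to Y (autapomorphy; uninformative for grouping).
Most parsimonious ingroup topology: (D,(R,Y)).
Changes per character on this tree: Trait 1: 1; Trait 2: 1; Trait 3: 1.
Total = 3.

3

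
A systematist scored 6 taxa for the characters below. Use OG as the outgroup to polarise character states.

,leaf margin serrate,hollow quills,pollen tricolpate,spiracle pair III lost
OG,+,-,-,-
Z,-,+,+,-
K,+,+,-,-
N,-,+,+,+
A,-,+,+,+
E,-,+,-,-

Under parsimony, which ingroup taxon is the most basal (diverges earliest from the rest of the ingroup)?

K

Character polarity is set by the outgroup: the derived state is whichever differs from the outgroup's state, so for leaf margin serrate the derived state is '-', and for the remaining characters it is '+'.
leaf margin serrate: derived state '-' in A, E, N, and Z only — synapomorphy for {A, E, N, Z}.
All ingroup taxa share the derived state '+' for hollow quills; it defines the ingroup but does not resolve relationships within it.
Only A, N, and Z show the derived state '+' for pollen tricolpate, supporting them as a clade.
spiracle pair III lost (derived state '+') is shared by A and N — a synapomorphy uniting that clade.
Most parsimonious ingroup topology: (((Z,(N,A)),E),K).
K is sister to the clade containing all other ingroup taxa, so it is the earliest-diverging (most basal) ingroup lineage.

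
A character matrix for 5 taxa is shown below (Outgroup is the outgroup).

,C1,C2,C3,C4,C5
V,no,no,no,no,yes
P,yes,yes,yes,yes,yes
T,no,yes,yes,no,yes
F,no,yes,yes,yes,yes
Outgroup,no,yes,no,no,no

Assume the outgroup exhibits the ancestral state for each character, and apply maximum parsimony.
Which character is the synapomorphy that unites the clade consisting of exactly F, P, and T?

C3

Character polarity is set by the outgroup: the derived state is whichever differs from the outgroup's state, so for C2 the derived state is 'no', and for the remaining characters it is 'yes'.
C1: derived state 'yes' in P only — an autapomorphy, so it tells us nothing about relationships among taxa.
C2: derived state 'no' in V only — an autapomorphy, so it tells us nothing about relationships among taxa.
C3 (derived state 'yes') is shared by F, P, and T — a synapomorphy uniting that clade.
C4 (derived state 'yes') is shared by F and P — a synapomorphy uniting that clade.
C5 (derived state 'yes') is shared by all ingroup taxa — unites the whole ingroup.
Most parsimonious ingroup topology: (V,((P,F),T)).
The clade {F, P, T} is supported by C3: its derived state 'yes' occurs in exactly those taxa and in no other taxon (including the outgroup).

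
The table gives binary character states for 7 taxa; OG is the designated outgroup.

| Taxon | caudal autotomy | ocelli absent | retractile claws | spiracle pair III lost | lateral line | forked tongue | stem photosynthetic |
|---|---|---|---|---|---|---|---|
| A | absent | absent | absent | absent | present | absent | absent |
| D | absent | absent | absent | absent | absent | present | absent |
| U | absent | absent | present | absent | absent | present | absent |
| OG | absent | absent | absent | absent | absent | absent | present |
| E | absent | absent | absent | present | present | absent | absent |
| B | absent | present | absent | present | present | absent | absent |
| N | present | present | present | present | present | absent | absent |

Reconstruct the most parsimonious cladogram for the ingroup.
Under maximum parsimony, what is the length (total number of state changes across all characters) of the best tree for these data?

8

Character polarity is set by the outgroup: the derived state is whichever differs from the outgroup's state, so for stem photosynthetic the derived state is 'absent', and for the remaining characters it is 'present'.
caudal autotomy (derived state 'present') is unique to N (autapomorphy; uninformative for grouping).
ocelli absent: derived state 'present' in B and N only — synapomorphy for {B, N}.
retractile claws groups N and U, which is incompatible with the clades supported by the remaining characters; treating it as convergent (homoplasy) costs fewer steps than any alternative tree.
spiracle pair III lost: derived state 'present' in B, E, and N only — synapomorphy for {B, E, N}.
lateral line: derived state 'present' in A, B, E, and N only — synapomorphy for {A, B, E, N}.
forked tongue: derived state 'present' in D and U only — synapomorphy for {D, U}.
All ingroup taxa share the derived state 'absent' for stem photosynthetic; it defines the ingroup but does not resolve relationships within it.
Most parsimonious ingroup topology: ((U,D),(((B,N),E),A)).
Changes per character on this tree: caudal autotomy: 1; ocelli absent: 1; retractile claws: 2; spiracle pair III lost: 1; lateral line: 1; forked tongue: 1; stem photosynthetic: 1.
Total = 8.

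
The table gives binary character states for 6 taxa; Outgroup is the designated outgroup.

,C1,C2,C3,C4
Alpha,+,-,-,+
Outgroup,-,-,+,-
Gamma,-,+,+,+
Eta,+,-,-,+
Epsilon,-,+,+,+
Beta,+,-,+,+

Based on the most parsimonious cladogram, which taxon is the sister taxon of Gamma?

Character polarity is set by the outgroup: the derived state is whichever differs from the outgroup's state, so for C3 the derived state is '-', and for the remaining characters it is '+'.
C1 (derived state '+') is shared by Alpha, Beta, and Eta — a synapomorphy uniting that clade.
C2: derived state '+' in Epsilon and Gamma only — synapomorphy for {Epsilon, Gamma}.
C3: derived state '-' in Alpha and Eta only — synapomorphy for {Alpha, Eta}.
All ingroup taxa share the derived state '+' for C4; it defines the ingroup but does not resolve relationships within it.
Most parsimonious ingroup topology: ((Beta,(Alpha,Eta)),(Epsilon,Gamma)).
Gamma and Epsilon form a cherry on this tree, so they are sister taxa.

Epsilon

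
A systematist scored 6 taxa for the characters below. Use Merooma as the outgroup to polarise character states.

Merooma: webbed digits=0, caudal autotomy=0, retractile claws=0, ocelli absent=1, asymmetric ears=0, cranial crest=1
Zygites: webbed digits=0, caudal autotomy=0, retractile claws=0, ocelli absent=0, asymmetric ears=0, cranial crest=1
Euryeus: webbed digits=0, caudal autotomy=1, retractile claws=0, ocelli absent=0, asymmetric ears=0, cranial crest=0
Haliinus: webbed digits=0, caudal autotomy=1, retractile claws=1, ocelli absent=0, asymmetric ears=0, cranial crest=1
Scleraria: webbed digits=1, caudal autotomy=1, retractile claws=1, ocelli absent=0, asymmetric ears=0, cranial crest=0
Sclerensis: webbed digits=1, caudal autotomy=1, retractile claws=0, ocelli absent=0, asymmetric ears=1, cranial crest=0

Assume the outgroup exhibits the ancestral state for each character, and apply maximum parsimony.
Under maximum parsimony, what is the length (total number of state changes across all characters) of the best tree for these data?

Character polarity is set by the outgroup: the derived state is whichever differs from the outgroup's state, so for ocelli absent, cranial crest the derived state is '0', and for the remaining characters it is '1'.
webbed digits (derived state '1') is shared by Scleraria and Sclerensis — a synapomorphy uniting that clade.
caudal autotomy: derived state '1' in Euryeus, Haliinus, Scleraria, and Sclerensis only — synapomorphy for {Euryeus, Haliinus, Scleraria, Sclerensis}.
retractile claws (state '1') occurs in Haliinus and Scleraria but conflicts with the nesting implied by the other characters — most parsimoniously interpreted as homoplasy.
All ingroup taxa share the derived state '0' for ocelli absent; it defines the ingroup but does not resolve relationships within it.
asymmetric ears (derived state '1') is unique to Sclerensis (autapomorphy; uninformative for grouping).
cranial crest (derived state '0') is shared by Euryeus, Scleraria, and Sclerensis — a synapomorphy uniting that clade.
Most parsimonious ingroup topology: ((((Scleraria,Sclerensis),Euryeus),Haliinus),Zygites).
Changes per character on this tree: webbed digits: 1; caudal autotomy: 1; retractile claws: 2; ocelli absent: 1; asymmetric ears: 1; cranial crest: 1.
Total = 7.

7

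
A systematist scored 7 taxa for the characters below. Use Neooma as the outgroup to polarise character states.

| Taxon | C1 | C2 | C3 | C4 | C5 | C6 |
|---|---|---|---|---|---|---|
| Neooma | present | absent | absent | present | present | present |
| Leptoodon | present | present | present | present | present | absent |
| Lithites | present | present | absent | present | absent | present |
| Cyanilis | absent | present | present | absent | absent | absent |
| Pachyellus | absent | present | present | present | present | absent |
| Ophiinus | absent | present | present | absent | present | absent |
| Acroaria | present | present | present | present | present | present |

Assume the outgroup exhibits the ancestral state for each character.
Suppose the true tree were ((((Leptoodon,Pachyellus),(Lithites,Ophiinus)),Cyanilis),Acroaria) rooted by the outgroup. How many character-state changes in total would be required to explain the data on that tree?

Map each character onto ((((Leptoodon,Pachyellus),(Lithites,Ophiinus)),Cyanilis),Acroaria) (rooted by Neooma) and count the minimum state changes it requires (Fitch parsimony):
C1: 3; C2: 1; C3: 2; C4: 2; C5: 2; C6: 2.
Total tree length = 12.

12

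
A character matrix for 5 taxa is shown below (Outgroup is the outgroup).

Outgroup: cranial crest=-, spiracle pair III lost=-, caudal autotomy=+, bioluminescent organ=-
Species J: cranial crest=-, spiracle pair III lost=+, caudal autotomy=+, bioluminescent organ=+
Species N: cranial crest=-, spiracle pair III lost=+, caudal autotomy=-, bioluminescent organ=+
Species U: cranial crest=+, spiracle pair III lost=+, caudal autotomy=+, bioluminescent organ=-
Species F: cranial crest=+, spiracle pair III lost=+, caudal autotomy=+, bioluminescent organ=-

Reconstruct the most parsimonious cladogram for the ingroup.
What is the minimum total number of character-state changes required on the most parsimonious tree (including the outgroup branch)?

4

Character polarity is set by the outgroup: the derived state is whichever differs from the outgroup's state, so for caudal autotomy the derived state is '-', and for the remaining characters it is '+'.
cranial crest (derived state '+') is shared by Species F and Species U — a synapomorphy uniting that clade.
spiracle pair III lost (derived state '+') is shared by all ingroup taxa — unites the whole ingroup.
caudal autotomy: derived state '-' in Species N only — an autapomorphy, so it tells us nothing about relationships among taxa.
Only Species J and Species N show the derived state '+' for bioluminescent organ, supporting them as a clade.
Most parsimonious ingroup topology: ((Species J,Species N),(Species U,Species F)).
Changes per character on this tree: cranial crest: 1; spiracle pair III lost: 1; caudal autotomy: 1; bioluminescent organ: 1.
Total = 4.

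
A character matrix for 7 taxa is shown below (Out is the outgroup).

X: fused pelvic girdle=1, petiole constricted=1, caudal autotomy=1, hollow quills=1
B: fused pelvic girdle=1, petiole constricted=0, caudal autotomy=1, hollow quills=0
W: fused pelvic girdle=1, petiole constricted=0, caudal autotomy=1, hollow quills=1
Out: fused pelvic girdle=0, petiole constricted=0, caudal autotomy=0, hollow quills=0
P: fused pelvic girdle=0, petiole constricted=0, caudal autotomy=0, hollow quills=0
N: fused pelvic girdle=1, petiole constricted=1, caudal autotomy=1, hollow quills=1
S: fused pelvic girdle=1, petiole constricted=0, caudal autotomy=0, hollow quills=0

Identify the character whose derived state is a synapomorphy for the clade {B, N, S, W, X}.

The outgroup has state '0' for every character, so '1' is the derived state throughout.
fused pelvic girdle (derived state '1') is shared by B, N, S, W, and X — a synapomorphy uniting that clade.
Only N and X show the derived state '1' for petiole constricted, supporting them as a clade.
caudal autotomy (derived state '1') is shared by B, N, W, and X — a synapomorphy uniting that clade.
hollow quills: derived state '1' in N, W, and X only — synapomorphy for {N, W, X}.
Most parsimonious ingroup topology: (P,(S,((W,(X,N)),B))).
The clade {B, N, S, W, X} is supported by fused pelvic girdle: its derived state '1' occurs in exactly those taxa and in no other taxon (including the outgroup).

fused pelvic girdle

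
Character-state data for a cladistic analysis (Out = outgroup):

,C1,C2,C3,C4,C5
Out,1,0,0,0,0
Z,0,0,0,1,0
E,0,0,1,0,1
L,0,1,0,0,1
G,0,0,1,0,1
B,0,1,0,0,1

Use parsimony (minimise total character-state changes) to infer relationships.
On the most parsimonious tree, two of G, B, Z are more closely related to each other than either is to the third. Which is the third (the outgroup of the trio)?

Z

Character polarity is set by the outgroup: the derived state is whichever differs from the outgroup's state, so for C1 the derived state is '0', and for the remaining characters it is '1'.
All ingroup taxa share the derived state '0' for C1; it defines the ingroup but does not resolve relationships within it.
C2: derived state '1' in B and L only — synapomorphy for {B, L}.
C3: derived state '1' in E and G only — synapomorphy for {E, G}.
C4: derived state '1' in Z only — an autapomorphy, so it tells us nothing about relationships among taxa.
C5: derived state '1' in B, E, G, and L only — synapomorphy for {B, E, G, L}.
Most parsimonious ingroup topology: (Z,((E,G),(L,B))).
B and G share a more recent common ancestor with each other than either does with Z, so Z is the least closely related of the three.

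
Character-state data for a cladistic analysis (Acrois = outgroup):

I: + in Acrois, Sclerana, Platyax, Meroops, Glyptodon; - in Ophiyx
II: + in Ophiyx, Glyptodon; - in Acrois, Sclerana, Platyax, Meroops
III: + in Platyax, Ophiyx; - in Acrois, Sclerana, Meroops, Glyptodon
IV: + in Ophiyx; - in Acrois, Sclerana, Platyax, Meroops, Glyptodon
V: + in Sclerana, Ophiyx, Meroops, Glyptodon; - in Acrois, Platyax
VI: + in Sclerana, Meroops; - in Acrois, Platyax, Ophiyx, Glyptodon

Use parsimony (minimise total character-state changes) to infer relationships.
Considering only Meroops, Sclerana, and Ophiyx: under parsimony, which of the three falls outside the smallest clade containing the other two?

Ophiyx

Character polarity is set by the outgroup: the derived state is whichever differs from the outgroup's state, so for I the derived state is '-', and for the remaining characters it is '+'.
I: derived state '-' in Ophiyx only — an autapomorphy, so it tells us nothing about relationships among taxa.
Only Glyptodon and Ophiyx show the derived state '+' for II, supporting them as a clade.
III (state '+') occurs in Ophiyx and Platyax but conflicts with the nesting implied by the other characters — most parsimoniously interpreted as homoplasy.
IV (derived state '+') is unique to Ophiyx (autapomorphy; uninformative for grouping).
V (derived state '+') is shared by Glyptodon, Meroops, Ophiyx, and Sclerana — a synapomorphy uniting that clade.
VI (derived state '+') is shared by Meroops and Sclerana — a synapomorphy uniting that clade.
Most parsimonious ingroup topology: (((Sclerana,Meroops),(Ophiyx,Glyptodon)),Platyax).
Meroops and Sclerana share a more recent common ancestor with each other than either does with Ophiyx, so Ophiyx is the least closely related of the three.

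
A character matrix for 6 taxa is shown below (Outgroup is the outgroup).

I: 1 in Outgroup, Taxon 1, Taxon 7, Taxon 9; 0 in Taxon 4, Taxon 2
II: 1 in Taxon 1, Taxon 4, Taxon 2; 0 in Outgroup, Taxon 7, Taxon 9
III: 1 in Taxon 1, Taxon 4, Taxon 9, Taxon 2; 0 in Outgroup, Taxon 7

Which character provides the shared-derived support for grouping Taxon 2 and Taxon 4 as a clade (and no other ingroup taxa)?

Character polarity is set by the outgroup: the derived state is whichever differs from the outgroup's state, so for I the derived state is '0', and for the remaining characters it is '1'.
I (derived state '0') is shared by Taxon 2 and Taxon 4 — a synapomorphy uniting that clade.
II (derived state '1') is shared by Taxon 1, Taxon 2, and Taxon 4 — a synapomorphy uniting that clade.
III (derived state '1') is shared by Taxon 1, Taxon 2, Taxon 4, and Taxon 9 — a synapomorphy uniting that clade.
Most parsimonious ingroup topology: (((Taxon 1,(Taxon 4,Taxon 2)),Taxon 9),Taxon 7).
The clade {Taxon 2, Taxon 4} is supported by I: its derived state '0' occurs in exactly those taxa and in no other taxon (including the outgroup).

I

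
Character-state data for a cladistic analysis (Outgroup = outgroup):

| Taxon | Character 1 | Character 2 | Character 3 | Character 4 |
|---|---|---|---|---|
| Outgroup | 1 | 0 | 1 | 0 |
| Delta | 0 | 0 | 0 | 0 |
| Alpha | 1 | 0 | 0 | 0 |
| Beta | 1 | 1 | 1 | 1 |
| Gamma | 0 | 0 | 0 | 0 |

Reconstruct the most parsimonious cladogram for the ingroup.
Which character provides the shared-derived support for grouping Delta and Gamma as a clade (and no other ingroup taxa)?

Character 1

Character polarity is set by the outgroup: the derived state is whichever differs from the outgroup's state, so for Character 1, Character 3 the derived state is '0', and for the remaining characters it is '1'.
Character 1 (derived state '0') is shared by Delta and Gamma — a synapomorphy uniting that clade.
Character 2 (derived state '1') is unique to Beta (autapomorphy; uninformative for grouping).
Character 3 (derived state '0') is shared by Alpha, Delta, and Gamma — a synapomorphy uniting that clade.
Character 4 (derived state '1') is unique to Beta (autapomorphy; uninformative for grouping).
Most parsimonious ingroup topology: (((Delta,Gamma),Alpha),Beta).
The clade {Delta, Gamma} is supported by Character 1: its derived state '0' occurs in exactly those taxa and in no other taxon (including the outgroup).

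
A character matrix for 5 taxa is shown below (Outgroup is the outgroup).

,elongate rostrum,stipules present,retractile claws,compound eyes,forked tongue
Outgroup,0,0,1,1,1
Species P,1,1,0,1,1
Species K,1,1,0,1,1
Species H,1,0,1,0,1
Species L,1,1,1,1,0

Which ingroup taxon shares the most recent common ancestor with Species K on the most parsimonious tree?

Species P

Character polarity is set by the outgroup: the derived state is whichever differs from the outgroup's state, so for retractile claws, compound eyes, forked tongue the derived state is '0', and for the remaining characters it is '1'.
All ingroup taxa share the derived state '1' for elongate rostrum; it defines the ingroup but does not resolve relationships within it.
Only Species K, Species L, and Species P show the derived state '1' for stipules present, supporting them as a clade.
retractile claws: derived state '0' in Species K and Species P only — synapomorphy for {Species K, Species P}.
compound eyes: derived state '0' in Species H only — an autapomorphy, so it tells us nothing about relationships among taxa.
forked tongue (derived state '0') is unique to Species L (autapomorphy; uninformative for grouping).
Most parsimonious ingroup topology: (((Species P,Species K),Species L),Species H).
Species K and Species P form a cherry on this tree, so they are sister taxa.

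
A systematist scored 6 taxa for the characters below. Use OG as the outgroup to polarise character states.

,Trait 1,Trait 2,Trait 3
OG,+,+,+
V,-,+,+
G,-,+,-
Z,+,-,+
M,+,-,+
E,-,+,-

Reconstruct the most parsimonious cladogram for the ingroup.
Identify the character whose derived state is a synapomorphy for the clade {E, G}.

The outgroup has state '+' for every character, so '-' is the derived state throughout.
Trait 1 (derived state '-') is shared by E, G, and V — a synapomorphy uniting that clade.
Only M and Z show the derived state '-' for Trait 2, supporting them as a clade.
Trait 3 (derived state '-') is shared by E and G — a synapomorphy uniting that clade.
Most parsimonious ingroup topology: ((V,(G,E)),(Z,M)).
The clade {E, G} is supported by Trait 3: its derived state '-' occurs in exactly those taxa and in no other taxon (including the outgroup).

Trait 3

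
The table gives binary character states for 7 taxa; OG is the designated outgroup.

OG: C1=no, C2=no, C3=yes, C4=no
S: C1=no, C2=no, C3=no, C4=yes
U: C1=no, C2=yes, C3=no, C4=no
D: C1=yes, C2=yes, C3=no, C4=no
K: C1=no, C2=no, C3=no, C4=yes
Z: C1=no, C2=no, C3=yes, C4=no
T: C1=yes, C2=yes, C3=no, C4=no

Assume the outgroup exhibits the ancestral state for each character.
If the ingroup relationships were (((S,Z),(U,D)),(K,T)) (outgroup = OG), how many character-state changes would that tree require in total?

8

Map each character onto (((S,Z),(U,D)),(K,T)) (rooted by OG) and count the minimum state changes it requires (Fitch parsimony):
C1: 2; C2: 2; C3: 2; C4: 2.
Total tree length = 8.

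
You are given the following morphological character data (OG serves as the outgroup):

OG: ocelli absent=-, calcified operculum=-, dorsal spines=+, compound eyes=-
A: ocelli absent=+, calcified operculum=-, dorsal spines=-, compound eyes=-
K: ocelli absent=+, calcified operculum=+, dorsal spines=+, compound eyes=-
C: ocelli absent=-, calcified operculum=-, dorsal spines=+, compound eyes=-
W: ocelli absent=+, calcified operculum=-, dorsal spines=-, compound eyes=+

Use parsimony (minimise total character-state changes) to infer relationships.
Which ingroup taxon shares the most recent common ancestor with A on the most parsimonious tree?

Character polarity is set by the outgroup: the derived state is whichever differs from the outgroup's state, so for dorsal spines the derived state is '-', and for the remaining characters it is '+'.
ocelli absent (derived state '+') is shared by A, K, and W — a synapomorphy uniting that clade.
calcified operculum: derived state '+' in K only — an autapomorphy, so it tells us nothing about relationships among taxa.
dorsal spines (derived state '-') is shared by A and W — a synapomorphy uniting that clade.
compound eyes (derived state '+') is unique to W (autapomorphy; uninformative for grouping).
Most parsimonious ingroup topology: (((A,W),K),C).
A and W form a cherry on this tree, so they are sister taxa.

W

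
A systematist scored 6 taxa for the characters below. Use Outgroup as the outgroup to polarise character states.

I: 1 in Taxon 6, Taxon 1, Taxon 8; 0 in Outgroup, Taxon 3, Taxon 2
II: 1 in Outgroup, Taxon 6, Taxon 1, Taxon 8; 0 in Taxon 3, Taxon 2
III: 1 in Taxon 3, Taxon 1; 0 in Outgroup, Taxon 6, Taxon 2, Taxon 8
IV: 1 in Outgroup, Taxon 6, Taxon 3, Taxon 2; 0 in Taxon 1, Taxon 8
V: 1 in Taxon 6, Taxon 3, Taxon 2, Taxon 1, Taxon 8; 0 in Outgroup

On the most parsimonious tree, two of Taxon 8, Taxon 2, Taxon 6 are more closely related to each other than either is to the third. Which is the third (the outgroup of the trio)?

Taxon 2

Character polarity is set by the outgroup: the derived state is whichever differs from the outgroup's state, so for II, IV the derived state is '0', and for the remaining characters it is '1'.
I (derived state '1') is shared by Taxon 1, Taxon 6, and Taxon 8 — a synapomorphy uniting that clade.
II: derived state '0' in Taxon 2 and Taxon 3 only — synapomorphy for {Taxon 2, Taxon 3}.
III groups Taxon 1 and Taxon 3, which is incompatible with the clades supported by the remaining characters; treating it as convergent (homoplasy) costs fewer steps than any alternative tree.
Only Taxon 1 and Taxon 8 show the derived state '0' for IV, supporting them as a clade.
V (derived state '1') is shared by all ingroup taxa — unites the whole ingroup.
Most parsimonious ingroup topology: ((Taxon 6,(Taxon 1,Taxon 8)),(Taxon 3,Taxon 2)).
Taxon 8 and Taxon 6 share a more recent common ancestor with each other than either does with Taxon 2, so Taxon 2 is the least closely related of the three.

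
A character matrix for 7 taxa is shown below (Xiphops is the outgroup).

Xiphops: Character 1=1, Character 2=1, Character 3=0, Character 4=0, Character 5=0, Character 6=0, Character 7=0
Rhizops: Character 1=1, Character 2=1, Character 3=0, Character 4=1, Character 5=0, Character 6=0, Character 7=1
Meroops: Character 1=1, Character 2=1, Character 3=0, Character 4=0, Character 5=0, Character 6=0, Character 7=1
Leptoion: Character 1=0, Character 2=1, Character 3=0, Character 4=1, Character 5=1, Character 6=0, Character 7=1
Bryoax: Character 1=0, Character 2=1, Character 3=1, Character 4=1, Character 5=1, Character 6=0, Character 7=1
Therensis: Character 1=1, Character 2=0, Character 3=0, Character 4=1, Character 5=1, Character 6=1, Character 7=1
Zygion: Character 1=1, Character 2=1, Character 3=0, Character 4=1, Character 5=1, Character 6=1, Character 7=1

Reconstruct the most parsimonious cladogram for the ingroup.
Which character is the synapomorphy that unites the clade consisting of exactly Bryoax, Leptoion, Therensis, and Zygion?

Character polarity is set by the outgroup: the derived state is whichever differs from the outgroup's state, so for Character 1, Character 2 the derived state is '0', and for the remaining characters it is '1'.
Character 1 (derived state '0') is shared by Bryoax and Leptoion — a synapomorphy uniting that clade.
Character 2 (derived state '0') is unique to Therensis (autapomorphy; uninformative for grouping).
Character 3 (derived state '1') is unique to Bryoax (autapomorphy; uninformative for grouping).
Character 4 (derived state '1') is shared by Bryoax, Leptoion, Rhizops, Therensis, and Zygion — a synapomorphy uniting that clade.
Character 5 (derived state '1') is shared by Bryoax, Leptoion, Therensis, and Zygion — a synapomorphy uniting that clade.
Character 6: derived state '1' in Therensis and Zygion only — synapomorphy for {Therensis, Zygion}.
Character 7 (derived state '1') is shared by all ingroup taxa — unites the whole ingroup.
Most parsimonious ingroup topology: ((Rhizops,((Leptoion,Bryoax),(Therensis,Zygion))),Meroops).
The clade {Bryoax, Leptoion, Therensis, Zygion} is supported by Character 5: its derived state '1' occurs in exactly those taxa and in no other taxon (including the outgroup).

Character 5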